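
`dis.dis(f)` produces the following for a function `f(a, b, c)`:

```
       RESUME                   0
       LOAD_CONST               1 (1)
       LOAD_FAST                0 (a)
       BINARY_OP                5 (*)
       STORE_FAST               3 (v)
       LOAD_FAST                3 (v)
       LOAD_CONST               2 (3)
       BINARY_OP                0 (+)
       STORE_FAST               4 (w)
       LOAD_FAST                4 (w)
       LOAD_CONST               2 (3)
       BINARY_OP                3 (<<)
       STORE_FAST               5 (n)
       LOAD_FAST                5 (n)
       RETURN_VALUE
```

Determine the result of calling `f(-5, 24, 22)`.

-16

LOAD_CONST → push 1. Stack: [1]
LOAD_FAST a → push -5. Stack: [1, -5]
BINARY_OP * → 1 * -5 = -5. Stack: [-5]
STORE_FAST v → v=-5. Stack: []
LOAD_FAST v → push -5. Stack: [-5]
LOAD_CONST → push 3. Stack: [-5, 3]
BINARY_OP + → -5 + 3 = -2. Stack: [-2]
STORE_FAST w → w=-2. Stack: []
LOAD_FAST w → push -2. Stack: [-2]
LOAD_CONST → push 3. Stack: [-2, 3]
BINARY_OP << → -2 << 3 = -16. Stack: [-16]
STORE_FAST n → n=-16. Stack: []
LOAD_FAST n → push -16. Stack: [-16]
RETURN_VALUE → return -16.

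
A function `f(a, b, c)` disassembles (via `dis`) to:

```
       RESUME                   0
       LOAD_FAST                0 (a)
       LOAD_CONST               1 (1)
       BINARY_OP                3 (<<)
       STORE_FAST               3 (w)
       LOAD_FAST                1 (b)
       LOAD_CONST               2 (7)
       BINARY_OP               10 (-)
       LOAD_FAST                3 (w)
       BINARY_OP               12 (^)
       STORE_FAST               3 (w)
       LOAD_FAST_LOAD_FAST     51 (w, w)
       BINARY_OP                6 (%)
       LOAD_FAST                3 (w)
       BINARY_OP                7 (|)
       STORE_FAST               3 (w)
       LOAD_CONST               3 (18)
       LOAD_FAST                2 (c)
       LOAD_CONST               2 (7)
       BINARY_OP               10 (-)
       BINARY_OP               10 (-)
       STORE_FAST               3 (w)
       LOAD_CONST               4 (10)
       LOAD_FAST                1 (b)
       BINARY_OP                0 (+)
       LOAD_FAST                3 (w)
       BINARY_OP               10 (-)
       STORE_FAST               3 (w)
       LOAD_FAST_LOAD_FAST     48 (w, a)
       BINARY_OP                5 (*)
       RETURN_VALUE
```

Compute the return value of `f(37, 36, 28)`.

1813

LOAD_FAST a → push 37. Stack: [37]
LOAD_CONST → push 1. Stack: [37, 1]
BINARY_OP << → 37 << 1 = 74. Stack: [74]
STORE_FAST w → w=74. Stack: []
LOAD_FAST b → push 36. Stack: [36]
LOAD_CONST → push 7. Stack: [36, 7]
BINARY_OP - → 36 - 7 = 29. Stack: [29]
LOAD_FAST w → push 74. Stack: [29, 74]
BINARY_OP ^ → 29 ^ 74 = 87. Stack: [87]
STORE_FAST w → w=87. Stack: []
LOAD_FAST_LOAD_FAST w,w → push 87,87. Stack: [87, 87]
BINARY_OP % → 87 % 87 = 0. Stack: [0]
LOAD_FAST w → push 87. Stack: [0, 87]
BINARY_OP | → 0 | 87 = 87. Stack: [87]
STORE_FAST w → w=87. Stack: []
LOAD_CONST → push 18. Stack: [18]
LOAD_FAST c → push 28. Stack: [18, 28]
LOAD_CONST → push 7. Stack: [18, 28, 7]
BINARY_OP - → 28 - 7 = 21. Stack: [18, 21]
BINARY_OP - → 18 - 21 = -3. Stack: [-3]
STORE_FAST w → w=-3. Stack: []
LOAD_CONST → push 10. Stack: [10]
LOAD_FAST b → push 36. Stack: [10, 36]
BINARY_OP + → 10 + 36 = 46. Stack: [46]
LOAD_FAST w → push -3. Stack: [46, -3]
BINARY_OP - → 46 - -3 = 49. Stack: [49]
STORE_FAST w → w=49. Stack: []
LOAD_FAST_LOAD_FAST w,a → push 49,37. Stack: [49, 37]
BINARY_OP * → 49 * 37 = 1813. Stack: [1813]
RETURN_VALUE → return 1813.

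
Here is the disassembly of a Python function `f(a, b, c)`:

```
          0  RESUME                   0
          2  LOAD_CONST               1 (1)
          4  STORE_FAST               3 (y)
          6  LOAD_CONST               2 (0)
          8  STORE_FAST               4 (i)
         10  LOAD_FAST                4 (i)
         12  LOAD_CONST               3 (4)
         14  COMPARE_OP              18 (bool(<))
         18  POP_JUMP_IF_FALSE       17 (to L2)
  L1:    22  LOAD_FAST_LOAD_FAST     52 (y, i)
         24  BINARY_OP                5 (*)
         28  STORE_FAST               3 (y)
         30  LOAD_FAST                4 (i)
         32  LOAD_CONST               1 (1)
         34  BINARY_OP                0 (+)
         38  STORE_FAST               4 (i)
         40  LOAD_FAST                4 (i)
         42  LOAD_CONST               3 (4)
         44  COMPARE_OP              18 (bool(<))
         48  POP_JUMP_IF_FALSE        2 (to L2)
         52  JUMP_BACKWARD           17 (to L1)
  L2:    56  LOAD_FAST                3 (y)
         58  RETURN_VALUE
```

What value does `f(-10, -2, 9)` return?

0

LOAD_CONST → push 1. Stack: [1]
STORE_FAST y → y=1. Stack: []
LOAD_CONST → push 0. Stack: [0]
STORE_FAST i → i=0. Stack: []
LOAD_FAST i → push 0. Stack: [0]
LOAD_CONST → push 4. Stack: [0, 4]
COMPARE_OP bool(<) → 0 vs 4 = True. Stack: [True]
POP_JUMP_IF_FALSE → pop True; no jump. Stack: []
LOAD_FAST_LOAD_FAST y,i → push 1,0. Stack: [1, 0]
BINARY_OP * → 1 * 0 = 0. Stack: [0]
STORE_FAST y → y=0. Stack: []
LOAD_FAST i → push 0. Stack: [0]
LOAD_CONST → push 1. Stack: [0, 1]
BINARY_OP + → 0 + 1 = 1. Stack: [1]
STORE_FAST i → i=1. Stack: []
LOAD_FAST i → push 1. Stack: [1]
LOAD_CONST → push 4. Stack: [1, 4]
COMPARE_OP bool(<) → 1 vs 4 = True. Stack: [True]
POP_JUMP_IF_FALSE → pop True; no jump. Stack: []
LOAD_FAST_LOAD_FAST y,i → push 0,1. Stack: [0, 1]
BINARY_OP * → 0 * 1 = 0. Stack: [0]
STORE_FAST y → y=0. Stack: []
LOAD_FAST i → push 1. Stack: [1]
LOAD_CONST → push 1. Stack: [1, 1]
BINARY_OP + → 1 + 1 = 2. Stack: [2]
STORE_FAST i → i=2. Stack: []
LOAD_FAST i → push 2. Stack: [2]
LOAD_CONST → push 4. Stack: [2, 4]
COMPARE_OP bool(<) → 2 vs 4 = True. Stack: [True]
POP_JUMP_IF_FALSE → pop True; no jump. Stack: []
LOAD_FAST_LOAD_FAST y,i → push 0,2. Stack: [0, 2]
BINARY_OP * → 0 * 2 = 0. Stack: [0]
STORE_FAST y → y=0. Stack: []
LOAD_FAST i → push 2. Stack: [2]
LOAD_CONST → push 1. Stack: [2, 1]
BINARY_OP + → 2 + 1 = 3. Stack: [3]
STORE_FAST i → i=3. Stack: []
LOAD_FAST i → push 3. Stack: [3]
LOAD_CONST → push 4. Stack: [3, 4]
COMPARE_OP bool(<) → 3 vs 4 = True. Stack: [True]
POP_JUMP_IF_FALSE → pop True; no jump. Stack: []
LOAD_FAST_LOAD_FAST y,i → push 0,3. Stack: [0, 3]
BINARY_OP * → 0 * 3 = 0. Stack: [0]
STORE_FAST y → y=0. Stack: []
LOAD_FAST i → push 3. Stack: [3]
LOAD_CONST → push 1. Stack: [3, 1]
BINARY_OP + → 3 + 1 = 4. Stack: [4]
STORE_FAST i → i=4. Stack: []
LOAD_FAST i → push 4. Stack: [4]
LOAD_CONST → push 4. Stack: [4, 4]
COMPARE_OP bool(<) → 4 vs 4 = False. Stack: [False]
POP_JUMP_IF_FALSE → pop False; jump. Stack: []
LOAD_FAST y → push 0. Stack: [0]
RETURN_VALUE → return 0.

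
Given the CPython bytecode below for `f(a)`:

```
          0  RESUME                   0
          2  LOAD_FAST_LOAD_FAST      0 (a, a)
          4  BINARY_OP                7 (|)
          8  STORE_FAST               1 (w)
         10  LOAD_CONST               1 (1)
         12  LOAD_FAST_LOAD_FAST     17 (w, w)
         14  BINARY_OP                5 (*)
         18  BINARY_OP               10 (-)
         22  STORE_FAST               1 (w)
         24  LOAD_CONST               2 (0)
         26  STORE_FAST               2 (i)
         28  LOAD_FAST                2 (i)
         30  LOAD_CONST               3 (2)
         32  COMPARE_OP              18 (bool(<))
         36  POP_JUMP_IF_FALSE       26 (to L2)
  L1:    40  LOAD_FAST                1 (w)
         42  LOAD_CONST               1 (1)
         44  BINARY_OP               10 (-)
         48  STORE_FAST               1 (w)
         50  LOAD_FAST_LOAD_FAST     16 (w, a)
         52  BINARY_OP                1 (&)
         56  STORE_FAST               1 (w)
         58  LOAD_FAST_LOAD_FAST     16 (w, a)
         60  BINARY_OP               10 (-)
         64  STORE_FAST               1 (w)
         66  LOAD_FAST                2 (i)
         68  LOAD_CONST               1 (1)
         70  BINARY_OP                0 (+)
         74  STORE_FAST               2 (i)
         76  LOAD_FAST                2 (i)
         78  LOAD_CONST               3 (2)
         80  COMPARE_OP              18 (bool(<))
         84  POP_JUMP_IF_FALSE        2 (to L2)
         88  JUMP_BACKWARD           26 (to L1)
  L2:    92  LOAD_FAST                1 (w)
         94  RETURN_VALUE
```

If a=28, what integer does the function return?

LOAD_FAST_LOAD_FAST a,a → push 28,28. Stack: [28, 28]
BINARY_OP | → 28 | 28 = 28. Stack: [28]
STORE_FAST w → w=28. Stack: []
LOAD_CONST → push 1. Stack: [1]
LOAD_FAST_LOAD_FAST w,w → push 28,28. Stack: [1, 28, 28]
BINARY_OP * → 28 * 28 = 784. Stack: [1, 784]
BINARY_OP - → 1 - 784 = -783. Stack: [-783]
STORE_FAST w → w=-783. Stack: []
LOAD_CONST → push 0. Stack: [0]
STORE_FAST i → i=0. Stack: []
LOAD_FAST i → push 0. Stack: [0]
LOAD_CONST → push 2. Stack: [0, 2]
COMPARE_OP bool(<) → 0 vs 2 = True. Stack: [True]
POP_JUMP_IF_FALSE → pop True; no jump. Stack: []
LOAD_FAST w → push -783. Stack: [-783]
LOAD_CONST → push 1. Stack: [-783, 1]
BINARY_OP - → -783 - 1 = -784. Stack: [-784]
STORE_FAST w → w=-784. Stack: []
LOAD_FAST_LOAD_FAST w,a → push -784,28. Stack: [-784, 28]
BINARY_OP & → -784 & 28 = 16. Stack: [16]
STORE_FAST w → w=16. Stack: []
LOAD_FAST_LOAD_FAST w,a → push 16,28. Stack: [16, 28]
BINARY_OP - → 16 - 28 = -12. Stack: [-12]
STORE_FAST w → w=-12. Stack: []
LOAD_FAST i → push 0. Stack: [0]
LOAD_CONST → push 1. Stack: [0, 1]
BINARY_OP + → 0 + 1 = 1. Stack: [1]
STORE_FAST i → i=1. Stack: []
LOAD_FAST i → push 1. Stack: [1]
LOAD_CONST → push 2. Stack: [1, 2]
COMPARE_OP bool(<) → 1 vs 2 = True. Stack: [True]
POP_JUMP_IF_FALSE → pop True; no jump. Stack: []
LOAD_FAST w → push -12. Stack: [-12]
LOAD_CONST → push 1. Stack: [-12, 1]
BINARY_OP - → -12 - 1 = -13. Stack: [-13]
STORE_FAST w → w=-13. Stack: []
LOAD_FAST_LOAD_FAST w,a → push -13,28. Stack: [-13, 28]
BINARY_OP & → -13 & 28 = 16. Stack: [16]
STORE_FAST w → w=16. Stack: []
LOAD_FAST_LOAD_FAST w,a → push 16,28. Stack: [16, 28]
BINARY_OP - → 16 - 28 = -12. Stack: [-12]
STORE_FAST w → w=-12. Stack: []
LOAD_FAST i → push 1. Stack: [1]
LOAD_CONST → push 1. Stack: [1, 1]
BINARY_OP + → 1 + 1 = 2. Stack: [2]
STORE_FAST i → i=2. Stack: []
LOAD_FAST i → push 2. Stack: [2]
LOAD_CONST → push 2. Stack: [2, 2]
COMPARE_OP bool(<) → 2 vs 2 = False. Stack: [False]
POP_JUMP_IF_FALSE → pop False; jump. Stack: []
LOAD_FAST w → push -12. Stack: [-12]
RETURN_VALUE → return -12.

-12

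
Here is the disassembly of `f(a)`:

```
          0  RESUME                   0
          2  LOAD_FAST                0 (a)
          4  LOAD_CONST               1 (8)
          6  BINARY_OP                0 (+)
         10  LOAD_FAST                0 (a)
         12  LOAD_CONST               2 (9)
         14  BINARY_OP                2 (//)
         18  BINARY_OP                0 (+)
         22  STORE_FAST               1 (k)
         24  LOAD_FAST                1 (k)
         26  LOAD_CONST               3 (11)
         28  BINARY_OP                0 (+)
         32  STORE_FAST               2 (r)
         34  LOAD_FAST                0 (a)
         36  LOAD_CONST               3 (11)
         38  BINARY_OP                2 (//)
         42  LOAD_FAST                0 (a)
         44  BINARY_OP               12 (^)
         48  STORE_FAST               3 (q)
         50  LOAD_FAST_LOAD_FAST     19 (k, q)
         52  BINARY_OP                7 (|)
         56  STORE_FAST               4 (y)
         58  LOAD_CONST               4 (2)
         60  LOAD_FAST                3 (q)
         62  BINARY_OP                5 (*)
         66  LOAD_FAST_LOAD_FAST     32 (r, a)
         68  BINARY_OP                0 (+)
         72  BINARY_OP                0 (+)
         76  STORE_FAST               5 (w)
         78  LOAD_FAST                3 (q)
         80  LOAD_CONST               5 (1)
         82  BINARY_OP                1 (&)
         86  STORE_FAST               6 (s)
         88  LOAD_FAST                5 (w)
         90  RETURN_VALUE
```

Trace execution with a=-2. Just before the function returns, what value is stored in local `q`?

LOAD_FAST a → push -2. Stack: [-2]
LOAD_CONST → push 8. Stack: [-2, 8]
BINARY_OP + → -2 + 8 = 6. Stack: [6]
LOAD_FAST a → push -2. Stack: [6, -2]
LOAD_CONST → push 9. Stack: [6, -2, 9]
BINARY_OP // → -2 // 9 = -1. Stack: [6, -1]
BINARY_OP + → 6 + -1 = 5. Stack: [5]
STORE_FAST k → k=5. Stack: []
LOAD_FAST k → push 5. Stack: [5]
LOAD_CONST → push 11. Stack: [5, 11]
BINARY_OP + → 5 + 11 = 16. Stack: [16]
STORE_FAST r → r=16. Stack: []
LOAD_FAST a → push -2. Stack: [-2]
LOAD_CONST → push 11. Stack: [-2, 11]
BINARY_OP // → -2 // 11 = -1. Stack: [-1]
LOAD_FAST a → push -2. Stack: [-1, -2]
BINARY_OP ^ → -1 ^ -2 = 1. Stack: [1]
STORE_FAST q → q=1. Stack: []
LOAD_FAST_LOAD_FAST k,q → push 5,1. Stack: [5, 1]
BINARY_OP | → 5 | 1 = 5. Stack: [5]
STORE_FAST y → y=5. Stack: []
LOAD_CONST → push 2. Stack: [2]
LOAD_FAST q → push 1. Stack: [2, 1]
BINARY_OP * → 2 * 1 = 2. Stack: [2]
LOAD_FAST_LOAD_FAST r,a → push 16,-2. Stack: [2, 16, -2]
BINARY_OP + → 16 + -2 = 14. Stack: [2, 14]
BINARY_OP + → 2 + 14 = 16. Stack: [16]
STORE_FAST w → w=16. Stack: []
LOAD_FAST q → push 1. Stack: [1]
LOAD_CONST → push 1. Stack: [1, 1]
BINARY_OP & → 1 & 1 = 1. Stack: [1]
STORE_FAST s → s=1. Stack: []
LOAD_FAST w → push 16. Stack: [16]
RETURN_VALUE → return 16.

1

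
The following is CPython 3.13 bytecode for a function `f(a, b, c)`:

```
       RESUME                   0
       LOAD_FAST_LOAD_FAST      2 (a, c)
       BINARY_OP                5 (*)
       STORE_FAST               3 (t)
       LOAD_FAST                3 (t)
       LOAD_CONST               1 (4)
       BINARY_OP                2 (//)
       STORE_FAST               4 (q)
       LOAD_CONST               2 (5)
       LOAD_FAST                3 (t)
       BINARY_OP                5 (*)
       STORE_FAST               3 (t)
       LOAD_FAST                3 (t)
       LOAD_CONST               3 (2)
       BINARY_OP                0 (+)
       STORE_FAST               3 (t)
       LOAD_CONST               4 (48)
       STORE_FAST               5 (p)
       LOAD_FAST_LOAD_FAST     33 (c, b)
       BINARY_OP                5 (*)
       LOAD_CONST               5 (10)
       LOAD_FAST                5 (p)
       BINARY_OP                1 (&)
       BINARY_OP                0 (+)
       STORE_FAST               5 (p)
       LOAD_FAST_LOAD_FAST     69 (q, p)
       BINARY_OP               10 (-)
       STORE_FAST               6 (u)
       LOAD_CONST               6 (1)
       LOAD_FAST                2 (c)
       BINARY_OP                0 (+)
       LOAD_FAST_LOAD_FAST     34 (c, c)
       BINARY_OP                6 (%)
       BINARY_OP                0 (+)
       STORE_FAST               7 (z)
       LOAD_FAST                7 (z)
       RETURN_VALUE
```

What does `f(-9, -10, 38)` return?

39

LOAD_FAST_LOAD_FAST a,c → push -9,38. Stack: [-9, 38]
BINARY_OP * → -9 * 38 = -342. Stack: [-342]
STORE_FAST t → t=-342. Stack: []
LOAD_FAST t → push -342. Stack: [-342]
LOAD_CONST → push 4. Stack: [-342, 4]
BINARY_OP // → -342 // 4 = -86. Stack: [-86]
STORE_FAST q → q=-86. Stack: []
LOAD_CONST → push 5. Stack: [5]
LOAD_FAST t → push -342. Stack: [5, -342]
BINARY_OP * → 5 * -342 = -1710. Stack: [-1710]
STORE_FAST t → t=-1710. Stack: []
LOAD_FAST t → push -1710. Stack: [-1710]
LOAD_CONST → push 2. Stack: [-1710, 2]
BINARY_OP + → -1710 + 2 = -1708. Stack: [-1708]
STORE_FAST t → t=-1708. Stack: []
LOAD_CONST → push 48. Stack: [48]
STORE_FAST p → p=48. Stack: []
LOAD_FAST_LOAD_FAST c,b → push 38,-10. Stack: [38, -10]
BINARY_OP * → 38 * -10 = -380. Stack: [-380]
LOAD_CONST → push 10. Stack: [-380, 10]
LOAD_FAST p → push 48. Stack: [-380, 10, 48]
BINARY_OP & → 10 & 48 = 0. Stack: [-380, 0]
BINARY_OP + → -380 + 0 = -380. Stack: [-380]
STORE_FAST p → p=-380. Stack: []
LOAD_FAST_LOAD_FAST q,p → push -86,-380. Stack: [-86, -380]
BINARY_OP - → -86 - -380 = 294. Stack: [294]
STORE_FAST u → u=294. Stack: []
LOAD_CONST → push 1. Stack: [1]
LOAD_FAST c → push 38. Stack: [1, 38]
BINARY_OP + → 1 + 38 = 39. Stack: [39]
LOAD_FAST_LOAD_FAST c,c → push 38,38. Stack: [39, 38, 38]
BINARY_OP % → 38 % 38 = 0. Stack: [39, 0]
BINARY_OP + → 39 + 0 = 39. Stack: [39]
STORE_FAST z → z=39. Stack: []
LOAD_FAST z → push 39. Stack: [39]
RETURN_VALUE → return 39.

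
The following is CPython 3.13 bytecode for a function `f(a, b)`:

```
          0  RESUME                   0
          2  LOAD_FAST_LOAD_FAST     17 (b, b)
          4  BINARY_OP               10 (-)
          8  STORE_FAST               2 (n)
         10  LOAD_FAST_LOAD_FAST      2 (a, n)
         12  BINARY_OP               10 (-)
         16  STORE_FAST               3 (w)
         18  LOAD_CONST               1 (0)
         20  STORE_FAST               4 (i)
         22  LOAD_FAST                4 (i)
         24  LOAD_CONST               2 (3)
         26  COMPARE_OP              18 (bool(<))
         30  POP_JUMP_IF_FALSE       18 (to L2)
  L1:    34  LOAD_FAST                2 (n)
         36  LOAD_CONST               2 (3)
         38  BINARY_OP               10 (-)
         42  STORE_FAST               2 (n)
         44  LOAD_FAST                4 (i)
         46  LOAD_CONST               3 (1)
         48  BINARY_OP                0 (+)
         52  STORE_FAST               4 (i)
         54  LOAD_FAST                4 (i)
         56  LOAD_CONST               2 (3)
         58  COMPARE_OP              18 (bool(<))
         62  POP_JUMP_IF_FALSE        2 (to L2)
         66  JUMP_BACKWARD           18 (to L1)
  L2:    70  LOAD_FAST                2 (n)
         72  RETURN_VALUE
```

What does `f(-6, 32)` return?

-9

LOAD_FAST_LOAD_FAST b,b → push 32,32. Stack: [32, 32]
BINARY_OP - → 32 - 32 = 0. Stack: [0]
STORE_FAST n → n=0. Stack: []
LOAD_FAST_LOAD_FAST a,n → push -6,0. Stack: [-6, 0]
BINARY_OP - → -6 - 0 = -6. Stack: [-6]
STORE_FAST w → w=-6. Stack: []
LOAD_CONST → push 0. Stack: [0]
STORE_FAST i → i=0. Stack: []
LOAD_FAST i → push 0. Stack: [0]
LOAD_CONST → push 3. Stack: [0, 3]
COMPARE_OP bool(<) → 0 vs 3 = True. Stack: [True]
POP_JUMP_IF_FALSE → pop True; no jump. Stack: []
LOAD_FAST n → push 0. Stack: [0]
LOAD_CONST → push 3. Stack: [0, 3]
BINARY_OP - → 0 - 3 = -3. Stack: [-3]
STORE_FAST n → n=-3. Stack: []
LOAD_FAST i → push 0. Stack: [0]
LOAD_CONST → push 1. Stack: [0, 1]
BINARY_OP + → 0 + 1 = 1. Stack: [1]
STORE_FAST i → i=1. Stack: []
LOAD_FAST i → push 1. Stack: [1]
LOAD_CONST → push 3. Stack: [1, 3]
COMPARE_OP bool(<) → 1 vs 3 = True. Stack: [True]
POP_JUMP_IF_FALSE → pop True; no jump. Stack: []
LOAD_FAST n → push -3. Stack: [-3]
LOAD_CONST → push 3. Stack: [-3, 3]
BINARY_OP - → -3 - 3 = -6. Stack: [-6]
STORE_FAST n → n=-6. Stack: []
LOAD_FAST i → push 1. Stack: [1]
LOAD_CONST → push 1. Stack: [1, 1]
BINARY_OP + → 1 + 1 = 2. Stack: [2]
STORE_FAST i → i=2. Stack: []
LOAD_FAST i → push 2. Stack: [2]
LOAD_CONST → push 3. Stack: [2, 3]
COMPARE_OP bool(<) → 2 vs 3 = True. Stack: [True]
POP_JUMP_IF_FALSE → pop True; no jump. Stack: []
LOAD_FAST n → push -6. Stack: [-6]
LOAD_CONST → push 3. Stack: [-6, 3]
BINARY_OP - → -6 - 3 = -9. Stack: [-9]
STORE_FAST n → n=-9. Stack: []
LOAD_FAST i → push 2. Stack: [2]
LOAD_CONST → push 1. Stack: [2, 1]
BINARY_OP + → 2 + 1 = 3. Stack: [3]
STORE_FAST i → i=3. Stack: []
LOAD_FAST i → push 3. Stack: [3]
LOAD_CONST → push 3. Stack: [3, 3]
COMPARE_OP bool(<) → 3 vs 3 = False. Stack: [False]
POP_JUMP_IF_FALSE → pop False; jump. Stack: []
LOAD_FAST n → push -9. Stack: [-9]
RETURN_VALUE → return -9.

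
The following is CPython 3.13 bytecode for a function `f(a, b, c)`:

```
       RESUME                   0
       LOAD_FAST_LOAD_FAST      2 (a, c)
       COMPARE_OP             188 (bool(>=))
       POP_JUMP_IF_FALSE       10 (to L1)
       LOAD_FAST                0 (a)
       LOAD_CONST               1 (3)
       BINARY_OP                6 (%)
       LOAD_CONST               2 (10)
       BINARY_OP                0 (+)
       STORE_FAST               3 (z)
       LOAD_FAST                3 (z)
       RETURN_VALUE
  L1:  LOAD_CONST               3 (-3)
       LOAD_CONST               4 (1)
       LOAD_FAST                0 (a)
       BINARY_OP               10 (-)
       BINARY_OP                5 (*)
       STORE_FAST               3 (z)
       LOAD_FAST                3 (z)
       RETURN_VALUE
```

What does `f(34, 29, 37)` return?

99

LOAD_FAST_LOAD_FAST a,c → push 34,37. Stack: [34, 37]
COMPARE_OP bool(>=) → 34 vs 37 = False. Stack: [False]
POP_JUMP_IF_FALSE → pop False; jump. Stack: []
LOAD_CONST → push -3. Stack: [-3]
LOAD_CONST → push 1. Stack: [-3, 1]
LOAD_FAST a → push 34. Stack: [-3, 1, 34]
BINARY_OP - → 1 - 34 = -33. Stack: [-3, -33]
BINARY_OP * → -3 * -33 = 99. Stack: [99]
STORE_FAST z → z=99. Stack: []
LOAD_FAST z → push 99. Stack: [99]
RETURN_VALUE → return 99.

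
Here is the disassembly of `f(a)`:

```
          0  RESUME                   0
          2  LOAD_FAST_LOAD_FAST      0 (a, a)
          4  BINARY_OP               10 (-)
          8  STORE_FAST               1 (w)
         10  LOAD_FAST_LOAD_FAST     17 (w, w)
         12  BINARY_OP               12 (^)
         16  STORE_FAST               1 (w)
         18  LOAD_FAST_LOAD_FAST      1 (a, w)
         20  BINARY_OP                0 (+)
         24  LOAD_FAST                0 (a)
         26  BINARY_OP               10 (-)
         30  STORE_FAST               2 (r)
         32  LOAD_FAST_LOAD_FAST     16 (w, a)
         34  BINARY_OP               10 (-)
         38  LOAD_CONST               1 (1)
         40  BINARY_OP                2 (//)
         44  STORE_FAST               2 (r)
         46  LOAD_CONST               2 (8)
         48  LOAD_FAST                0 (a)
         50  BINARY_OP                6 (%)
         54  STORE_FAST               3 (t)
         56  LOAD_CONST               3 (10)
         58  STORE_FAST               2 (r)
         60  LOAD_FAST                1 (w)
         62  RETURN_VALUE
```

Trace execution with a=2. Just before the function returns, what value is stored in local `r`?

LOAD_FAST_LOAD_FAST a,a → push 2,2. Stack: [2, 2]
BINARY_OP - → 2 - 2 = 0. Stack: [0]
STORE_FAST w → w=0. Stack: []
LOAD_FAST_LOAD_FAST w,w → push 0,0. Stack: [0, 0]
BINARY_OP ^ → 0 ^ 0 = 0. Stack: [0]
STORE_FAST w → w=0. Stack: []
LOAD_FAST_LOAD_FAST a,w → push 2,0. Stack: [2, 0]
BINARY_OP + → 2 + 0 = 2. Stack: [2]
LOAD_FAST a → push 2. Stack: [2, 2]
BINARY_OP - → 2 - 2 = 0. Stack: [0]
STORE_FAST r → r=0. Stack: []
LOAD_FAST_LOAD_FAST w,a → push 0,2. Stack: [0, 2]
BINARY_OP - → 0 - 2 = -2. Stack: [-2]
LOAD_CONST → push 1. Stack: [-2, 1]
BINARY_OP // → -2 // 1 = -2. Stack: [-2]
STORE_FAST r → r=-2. Stack: []
LOAD_CONST → push 8. Stack: [8]
LOAD_FAST a → push 2. Stack: [8, 2]
BINARY_OP % → 8 % 2 = 0. Stack: [0]
STORE_FAST t → t=0. Stack: []
LOAD_CONST → push 10. Stack: [10]
STORE_FAST r → r=10. Stack: []
LOAD_FAST w → push 0. Stack: [0]
RETURN_VALUE → return 0.

10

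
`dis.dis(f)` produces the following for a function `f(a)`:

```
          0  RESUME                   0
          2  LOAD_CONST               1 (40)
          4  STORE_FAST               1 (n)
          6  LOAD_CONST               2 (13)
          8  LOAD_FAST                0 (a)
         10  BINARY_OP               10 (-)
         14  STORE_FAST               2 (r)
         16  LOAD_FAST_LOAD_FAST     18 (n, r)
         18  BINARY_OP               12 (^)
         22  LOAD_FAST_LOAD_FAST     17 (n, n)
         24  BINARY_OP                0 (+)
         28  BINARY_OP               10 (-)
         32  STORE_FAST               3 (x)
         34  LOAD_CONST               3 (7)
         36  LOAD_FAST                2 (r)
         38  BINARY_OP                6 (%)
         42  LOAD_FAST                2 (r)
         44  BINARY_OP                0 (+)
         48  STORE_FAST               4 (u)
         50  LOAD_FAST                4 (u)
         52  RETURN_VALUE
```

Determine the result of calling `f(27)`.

LOAD_CONST → push 40. Stack: [40]
STORE_FAST n → n=40. Stack: []
LOAD_CONST → push 13. Stack: [13]
LOAD_FAST a → push 27. Stack: [13, 27]
BINARY_OP - → 13 - 27 = -14. Stack: [-14]
STORE_FAST r → r=-14. Stack: []
LOAD_FAST_LOAD_FAST n,r → push 40,-14. Stack: [40, -14]
BINARY_OP ^ → 40 ^ -14 = -38. Stack: [-38]
LOAD_FAST_LOAD_FAST n,n → push 40,40. Stack: [-38, 40, 40]
BINARY_OP + → 40 + 40 = 80. Stack: [-38, 80]
BINARY_OP - → -38 - 80 = -118. Stack: [-118]
STORE_FAST x → x=-118. Stack: []
LOAD_CONST → push 7. Stack: [7]
LOAD_FAST r → push -14. Stack: [7, -14]
BINARY_OP % → 7 % -14 = -7. Stack: [-7]
LOAD_FAST r → push -14. Stack: [-7, -14]
BINARY_OP + → -7 + -14 = -21. Stack: [-21]
STORE_FAST u → u=-21. Stack: []
LOAD_FAST u → push -21. Stack: [-21]
RETURN_VALUE → return -21.

-21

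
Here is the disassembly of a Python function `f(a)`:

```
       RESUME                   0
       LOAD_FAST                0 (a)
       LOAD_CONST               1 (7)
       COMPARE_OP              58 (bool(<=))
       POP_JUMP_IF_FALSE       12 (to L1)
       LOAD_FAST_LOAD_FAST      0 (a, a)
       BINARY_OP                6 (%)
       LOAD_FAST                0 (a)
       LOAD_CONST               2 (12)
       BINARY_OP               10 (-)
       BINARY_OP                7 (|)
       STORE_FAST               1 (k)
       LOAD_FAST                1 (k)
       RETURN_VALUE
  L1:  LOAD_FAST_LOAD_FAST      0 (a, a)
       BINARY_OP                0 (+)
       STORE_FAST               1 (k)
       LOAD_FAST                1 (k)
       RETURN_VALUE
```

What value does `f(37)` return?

74

LOAD_FAST a → push 37. Stack: [37]
LOAD_CONST → push 7. Stack: [37, 7]
COMPARE_OP bool(<=) → 37 vs 7 = False. Stack: [False]
POP_JUMP_IF_FALSE → pop False; jump. Stack: []
LOAD_FAST_LOAD_FAST a,a → push 37,37. Stack: [37, 37]
BINARY_OP + → 37 + 37 = 74. Stack: [74]
STORE_FAST k → k=74. Stack: []
LOAD_FAST k → push 74. Stack: [74]
RETURN_VALUE → return 74.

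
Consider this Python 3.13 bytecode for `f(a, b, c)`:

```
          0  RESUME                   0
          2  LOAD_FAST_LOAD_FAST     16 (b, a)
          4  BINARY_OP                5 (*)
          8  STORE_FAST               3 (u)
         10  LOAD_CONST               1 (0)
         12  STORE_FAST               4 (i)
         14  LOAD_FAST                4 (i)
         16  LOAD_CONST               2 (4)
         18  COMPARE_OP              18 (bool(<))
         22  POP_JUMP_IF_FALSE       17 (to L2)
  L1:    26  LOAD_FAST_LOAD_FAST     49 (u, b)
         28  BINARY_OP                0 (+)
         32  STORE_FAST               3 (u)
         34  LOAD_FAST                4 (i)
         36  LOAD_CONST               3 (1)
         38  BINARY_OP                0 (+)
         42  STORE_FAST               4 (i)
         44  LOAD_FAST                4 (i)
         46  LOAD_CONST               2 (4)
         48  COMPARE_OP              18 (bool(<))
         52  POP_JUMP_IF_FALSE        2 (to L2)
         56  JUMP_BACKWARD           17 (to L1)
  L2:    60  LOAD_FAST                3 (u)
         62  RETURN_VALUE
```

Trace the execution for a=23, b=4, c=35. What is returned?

LOAD_FAST_LOAD_FAST b,a → push 4,23. Stack: [4, 23]
BINARY_OP * → 4 * 23 = 92. Stack: [92]
STORE_FAST u → u=92. Stack: []
LOAD_CONST → push 0. Stack: [0]
STORE_FAST i → i=0. Stack: []
LOAD_FAST i → push 0. Stack: [0]
LOAD_CONST → push 4. Stack: [0, 4]
COMPARE_OP bool(<) → 0 vs 4 = True. Stack: [True]
POP_JUMP_IF_FALSE → pop True; no jump. Stack: []
LOAD_FAST_LOAD_FAST u,b → push 92,4. Stack: [92, 4]
BINARY_OP + → 92 + 4 = 96. Stack: [96]
STORE_FAST u → u=96. Stack: []
LOAD_FAST i → push 0. Stack: [0]
LOAD_CONST → push 1. Stack: [0, 1]
BINARY_OP + → 0 + 1 = 1. Stack: [1]
STORE_FAST i → i=1. Stack: []
LOAD_FAST i → push 1. Stack: [1]
LOAD_CONST → push 4. Stack: [1, 4]
COMPARE_OP bool(<) → 1 vs 4 = True. Stack: [True]
POP_JUMP_IF_FALSE → pop True; no jump. Stack: []
LOAD_FAST_LOAD_FAST u,b → push 96,4. Stack: [96, 4]
BINARY_OP + → 96 + 4 = 100. Stack: [100]
STORE_FAST u → u=100. Stack: []
LOAD_FAST i → push 1. Stack: [1]
LOAD_CONST → push 1. Stack: [1, 1]
BINARY_OP + → 1 + 1 = 2. Stack: [2]
STORE_FAST i → i=2. Stack: []
LOAD_FAST i → push 2. Stack: [2]
LOAD_CONST → push 4. Stack: [2, 4]
COMPARE_OP bool(<) → 2 vs 4 = True. Stack: [True]
POP_JUMP_IF_FALSE → pop True; no jump. Stack: []
LOAD_FAST_LOAD_FAST u,b → push 100,4. Stack: [100, 4]
BINARY_OP + → 100 + 4 = 104. Stack: [104]
STORE_FAST u → u=104. Stack: []
LOAD_FAST i → push 2. Stack: [2]
LOAD_CONST → push 1. Stack: [2, 1]
BINARY_OP + → 2 + 1 = 3. Stack: [3]
STORE_FAST i → i=3. Stack: []
LOAD_FAST i → push 3. Stack: [3]
LOAD_CONST → push 4. Stack: [3, 4]
COMPARE_OP bool(<) → 3 vs 4 = True. Stack: [True]
POP_JUMP_IF_FALSE → pop True; no jump. Stack: []
LOAD_FAST_LOAD_FAST u,b → push 104,4. Stack: [104, 4]
BINARY_OP + → 104 + 4 = 108. Stack: [108]
STORE_FAST u → u=108. Stack: []
LOAD_FAST i → push 3. Stack: [3]
LOAD_CONST → push 1. Stack: [3, 1]
BINARY_OP + → 3 + 1 = 4. Stack: [4]
STORE_FAST i → i=4. Stack: []
LOAD_FAST i → push 4. Stack: [4]
LOAD_CONST → push 4. Stack: [4, 4]
COMPARE_OP bool(<) → 4 vs 4 = False. Stack: [False]
POP_JUMP_IF_FALSE → pop False; jump. Stack: []
LOAD_FAST u → push 108. Stack: [108]
RETURN_VALUE → return 108.

108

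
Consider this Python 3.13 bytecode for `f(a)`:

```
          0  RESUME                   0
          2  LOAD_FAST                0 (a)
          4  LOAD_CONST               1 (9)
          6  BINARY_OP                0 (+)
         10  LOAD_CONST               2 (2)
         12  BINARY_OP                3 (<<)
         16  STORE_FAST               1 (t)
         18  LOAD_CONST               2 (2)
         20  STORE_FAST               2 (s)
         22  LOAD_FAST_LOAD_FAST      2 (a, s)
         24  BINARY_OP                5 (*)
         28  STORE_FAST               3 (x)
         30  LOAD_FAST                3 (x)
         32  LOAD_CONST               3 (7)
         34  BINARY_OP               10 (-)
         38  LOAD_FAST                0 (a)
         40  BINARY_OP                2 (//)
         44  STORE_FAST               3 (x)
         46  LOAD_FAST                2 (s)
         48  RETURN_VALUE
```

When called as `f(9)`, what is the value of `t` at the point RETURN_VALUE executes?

LOAD_FAST a → push 9. Stack: [9]
LOAD_CONST → push 9. Stack: [9, 9]
BINARY_OP + → 9 + 9 = 18. Stack: [18]
LOAD_CONST → push 2. Stack: [18, 2]
BINARY_OP << → 18 << 2 = 72. Stack: [72]
STORE_FAST t → t=72. Stack: []
LOAD_CONST → push 2. Stack: [2]
STORE_FAST s → s=2. Stack: []
LOAD_FAST_LOAD_FAST a,s → push 9,2. Stack: [9, 2]
BINARY_OP * → 9 * 2 = 18. Stack: [18]
STORE_FAST x → x=18. Stack: []
LOAD_FAST x → push 18. Stack: [18]
LOAD_CONST → push 7. Stack: [18, 7]
BINARY_OP - → 18 - 7 = 11. Stack: [11]
LOAD_FAST a → push 9. Stack: [11, 9]
BINARY_OP // → 11 // 9 = 1. Stack: [1]
STORE_FAST x → x=1. Stack: []
LOAD_FAST s → push 2. Stack: [2]
RETURN_VALUE → return 2.

72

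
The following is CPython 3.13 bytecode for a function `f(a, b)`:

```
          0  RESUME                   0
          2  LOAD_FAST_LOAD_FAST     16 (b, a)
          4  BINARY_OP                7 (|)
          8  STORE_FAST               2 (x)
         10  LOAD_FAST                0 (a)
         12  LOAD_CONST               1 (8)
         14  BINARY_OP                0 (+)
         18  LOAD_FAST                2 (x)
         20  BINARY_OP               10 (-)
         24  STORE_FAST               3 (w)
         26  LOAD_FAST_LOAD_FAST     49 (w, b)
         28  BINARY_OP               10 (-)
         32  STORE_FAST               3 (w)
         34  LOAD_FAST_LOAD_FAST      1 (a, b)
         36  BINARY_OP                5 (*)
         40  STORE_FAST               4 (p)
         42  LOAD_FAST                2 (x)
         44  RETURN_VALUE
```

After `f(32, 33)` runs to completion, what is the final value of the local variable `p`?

LOAD_FAST_LOAD_FAST b,a → push 33,32. Stack: [33, 32]
BINARY_OP | → 33 | 32 = 33. Stack: [33]
STORE_FAST x → x=33. Stack: []
LOAD_FAST a → push 32. Stack: [32]
LOAD_CONST → push 8. Stack: [32, 8]
BINARY_OP + → 32 + 8 = 40. Stack: [40]
LOAD_FAST x → push 33. Stack: [40, 33]
BINARY_OP - → 40 - 33 = 7. Stack: [7]
STORE_FAST w → w=7. Stack: []
LOAD_FAST_LOAD_FAST w,b → push 7,33. Stack: [7, 33]
BINARY_OP - → 7 - 33 = -26. Stack: [-26]
STORE_FAST w → w=-26. Stack: []
LOAD_FAST_LOAD_FAST a,b → push 32,33. Stack: [32, 33]
BINARY_OP * → 32 * 33 = 1056. Stack: [1056]
STORE_FAST p → p=1056. Stack: []
LOAD_FAST x → push 33. Stack: [33]
RETURN_VALUE → return 33.

1056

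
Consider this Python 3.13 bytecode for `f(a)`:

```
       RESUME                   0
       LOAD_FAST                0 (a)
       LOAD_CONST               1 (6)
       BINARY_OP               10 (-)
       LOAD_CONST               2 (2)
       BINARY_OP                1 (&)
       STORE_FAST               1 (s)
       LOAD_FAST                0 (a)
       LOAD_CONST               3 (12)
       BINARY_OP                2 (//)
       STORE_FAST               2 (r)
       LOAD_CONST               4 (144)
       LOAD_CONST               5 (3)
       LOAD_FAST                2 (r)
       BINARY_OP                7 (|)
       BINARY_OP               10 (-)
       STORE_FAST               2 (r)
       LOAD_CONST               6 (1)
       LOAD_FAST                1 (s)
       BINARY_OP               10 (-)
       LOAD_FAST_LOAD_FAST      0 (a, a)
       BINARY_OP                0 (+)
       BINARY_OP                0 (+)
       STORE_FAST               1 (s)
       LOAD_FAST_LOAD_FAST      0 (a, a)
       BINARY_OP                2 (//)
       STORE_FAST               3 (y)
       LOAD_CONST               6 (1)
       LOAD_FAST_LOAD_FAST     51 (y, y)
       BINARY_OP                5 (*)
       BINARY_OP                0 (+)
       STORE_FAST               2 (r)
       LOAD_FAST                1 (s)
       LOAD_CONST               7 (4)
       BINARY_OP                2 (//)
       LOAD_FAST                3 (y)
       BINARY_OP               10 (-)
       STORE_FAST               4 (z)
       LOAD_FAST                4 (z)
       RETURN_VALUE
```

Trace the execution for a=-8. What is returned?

-6

LOAD_FAST a → push -8. Stack: [-8]
LOAD_CONST → push 6. Stack: [-8, 6]
BINARY_OP - → -8 - 6 = -14. Stack: [-14]
LOAD_CONST → push 2. Stack: [-14, 2]
BINARY_OP & → -14 & 2 = 2. Stack: [2]
STORE_FAST s → s=2. Stack: []
LOAD_FAST a → push -8. Stack: [-8]
LOAD_CONST → push 12. Stack: [-8, 12]
BINARY_OP // → -8 // 12 = -1. Stack: [-1]
STORE_FAST r → r=-1. Stack: []
LOAD_CONST → push 144. Stack: [144]
LOAD_CONST → push 3. Stack: [144, 3]
LOAD_FAST r → push -1. Stack: [144, 3, -1]
BINARY_OP | → 3 | -1 = -1. Stack: [144, -1]
BINARY_OP - → 144 - -1 = 145. Stack: [145]
STORE_FAST r → r=145. Stack: []
LOAD_CONST → push 1. Stack: [1]
LOAD_FAST s → push 2. Stack: [1, 2]
BINARY_OP - → 1 - 2 = -1. Stack: [-1]
LOAD_FAST_LOAD_FAST a,a → push -8,-8. Stack: [-1, -8, -8]
BINARY_OP + → -8 + -8 = -16. Stack: [-1, -16]
BINARY_OP + → -1 + -16 = -17. Stack: [-17]
STORE_FAST s → s=-17. Stack: []
LOAD_FAST_LOAD_FAST a,a → push -8,-8. Stack: [-8, -8]
BINARY_OP // → -8 // -8 = 1. Stack: [1]
STORE_FAST y → y=1. Stack: []
LOAD_CONST → push 1. Stack: [1]
LOAD_FAST_LOAD_FAST y,y → push 1,1. Stack: [1, 1, 1]
BINARY_OP * → 1 * 1 = 1. Stack: [1, 1]
BINARY_OP + → 1 + 1 = 2. Stack: [2]
STORE_FAST r → r=2. Stack: []
LOAD_FAST s → push -17. Stack: [-17]
LOAD_CONST → push 4. Stack: [-17, 4]
BINARY_OP // → -17 // 4 = -5. Stack: [-5]
LOAD_FAST y → push 1. Stack: [-5, 1]
BINARY_OP - → -5 - 1 = -6. Stack: [-6]
STORE_FAST z → z=-6. Stack: []
LOAD_FAST z → push -6. Stack: [-6]
RETURN_VALUE → return -6.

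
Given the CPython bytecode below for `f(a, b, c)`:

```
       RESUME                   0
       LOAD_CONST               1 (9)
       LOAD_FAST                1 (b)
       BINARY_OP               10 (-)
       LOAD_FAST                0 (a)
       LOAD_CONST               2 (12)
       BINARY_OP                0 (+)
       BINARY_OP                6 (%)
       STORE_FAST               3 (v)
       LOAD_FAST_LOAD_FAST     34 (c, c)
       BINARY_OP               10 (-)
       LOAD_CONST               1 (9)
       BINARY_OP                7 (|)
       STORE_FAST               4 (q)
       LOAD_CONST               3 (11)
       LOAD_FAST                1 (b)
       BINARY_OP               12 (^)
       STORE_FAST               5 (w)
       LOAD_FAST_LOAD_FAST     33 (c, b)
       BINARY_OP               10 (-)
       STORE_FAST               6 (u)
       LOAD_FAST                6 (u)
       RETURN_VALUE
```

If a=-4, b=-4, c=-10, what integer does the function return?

-6

LOAD_CONST → push 9. Stack: [9]
LOAD_FAST b → push -4. Stack: [9, -4]
BINARY_OP - → 9 - -4 = 13. Stack: [13]
LOAD_FAST a → push -4. Stack: [13, -4]
LOAD_CONST → push 12. Stack: [13, -4, 12]
BINARY_OP + → -4 + 12 = 8. Stack: [13, 8]
BINARY_OP % → 13 % 8 = 5. Stack: [5]
STORE_FAST v → v=5. Stack: []
LOAD_FAST_LOAD_FAST c,c → push -10,-10. Stack: [-10, -10]
BINARY_OP - → -10 - -10 = 0. Stack: [0]
LOAD_CONST → push 9. Stack: [0, 9]
BINARY_OP | → 0 | 9 = 9. Stack: [9]
STORE_FAST q → q=9. Stack: []
LOAD_CONST → push 11. Stack: [11]
LOAD_FAST b → push -4. Stack: [11, -4]
BINARY_OP ^ → 11 ^ -4 = -9. Stack: [-9]
STORE_FAST w → w=-9. Stack: []
LOAD_FAST_LOAD_FAST c,b → push -10,-4. Stack: [-10, -4]
BINARY_OP - → -10 - -4 = -6. Stack: [-6]
STORE_FAST u → u=-6. Stack: []
LOAD_FAST u → push -6. Stack: [-6]
RETURN_VALUE → return -6.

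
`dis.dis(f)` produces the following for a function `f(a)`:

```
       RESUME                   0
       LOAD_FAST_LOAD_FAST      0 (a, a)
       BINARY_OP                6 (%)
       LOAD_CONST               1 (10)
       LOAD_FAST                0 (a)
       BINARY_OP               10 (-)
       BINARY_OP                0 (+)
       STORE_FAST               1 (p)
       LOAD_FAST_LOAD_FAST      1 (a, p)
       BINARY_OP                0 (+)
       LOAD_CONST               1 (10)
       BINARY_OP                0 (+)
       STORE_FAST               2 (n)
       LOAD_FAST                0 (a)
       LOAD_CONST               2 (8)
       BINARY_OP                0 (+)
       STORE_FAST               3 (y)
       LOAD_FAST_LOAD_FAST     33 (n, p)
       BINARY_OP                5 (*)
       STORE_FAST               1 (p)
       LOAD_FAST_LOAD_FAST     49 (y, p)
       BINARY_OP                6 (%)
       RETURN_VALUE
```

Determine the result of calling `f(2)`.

10

LOAD_FAST_LOAD_FAST a,a → push 2,2. Stack: [2, 2]
BINARY_OP % → 2 % 2 = 0. Stack: [0]
LOAD_CONST → push 10. Stack: [0, 10]
LOAD_FAST a → push 2. Stack: [0, 10, 2]
BINARY_OP - → 10 - 2 = 8. Stack: [0, 8]
BINARY_OP + → 0 + 8 = 8. Stack: [8]
STORE_FAST p → p=8. Stack: []
LOAD_FAST_LOAD_FAST a,p → push 2,8. Stack: [2, 8]
BINARY_OP + → 2 + 8 = 10. Stack: [10]
LOAD_CONST → push 10. Stack: [10, 10]
BINARY_OP + → 10 + 10 = 20. Stack: [20]
STORE_FAST n → n=20. Stack: []
LOAD_FAST a → push 2. Stack: [2]
LOAD_CONST → push 8. Stack: [2, 8]
BINARY_OP + → 2 + 8 = 10. Stack: [10]
STORE_FAST y → y=10. Stack: []
LOAD_FAST_LOAD_FAST n,p → push 20,8. Stack: [20, 8]
BINARY_OP * → 20 * 8 = 160. Stack: [160]
STORE_FAST p → p=160. Stack: []
LOAD_FAST_LOAD_FAST y,p → push 10,160. Stack: [10, 160]
BINARY_OP % → 10 % 160 = 10. Stack: [10]
RETURN_VALUE → return 10.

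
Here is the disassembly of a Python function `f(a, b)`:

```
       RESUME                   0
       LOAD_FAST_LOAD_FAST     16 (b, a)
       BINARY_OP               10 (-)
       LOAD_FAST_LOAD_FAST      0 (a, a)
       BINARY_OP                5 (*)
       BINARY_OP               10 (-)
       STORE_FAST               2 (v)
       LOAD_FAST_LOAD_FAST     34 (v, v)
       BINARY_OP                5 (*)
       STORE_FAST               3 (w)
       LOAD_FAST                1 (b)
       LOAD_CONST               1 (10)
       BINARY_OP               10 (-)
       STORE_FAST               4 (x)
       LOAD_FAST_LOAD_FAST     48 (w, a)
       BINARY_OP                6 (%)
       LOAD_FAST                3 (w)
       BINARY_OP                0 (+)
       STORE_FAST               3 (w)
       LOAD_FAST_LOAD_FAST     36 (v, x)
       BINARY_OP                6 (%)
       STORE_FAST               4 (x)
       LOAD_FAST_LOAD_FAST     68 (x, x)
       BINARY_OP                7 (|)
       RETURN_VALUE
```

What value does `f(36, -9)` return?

LOAD_FAST_LOAD_FAST b,a → push -9,36. Stack: [-9, 36]
BINARY_OP - → -9 - 36 = -45. Stack: [-45]
LOAD_FAST_LOAD_FAST a,a → push 36,36. Stack: [-45, 36, 36]
BINARY_OP * → 36 * 36 = 1296. Stack: [-45, 1296]
BINARY_OP - → -45 - 1296 = -1341. Stack: [-1341]
STORE_FAST v → v=-1341. Stack: []
LOAD_FAST_LOAD_FAST v,v → push -1341,-1341. Stack: [-1341, -1341]
BINARY_OP * → -1341 * -1341 = 1798281. Stack: [1798281]
STORE_FAST w → w=1798281. Stack: []
LOAD_FAST b → push -9. Stack: [-9]
LOAD_CONST → push 10. Stack: [-9, 10]
BINARY_OP - → -9 - 10 = -19. Stack: [-19]
STORE_FAST x → x=-19. Stack: []
LOAD_FAST_LOAD_FAST w,a → push 1798281,36. Stack: [1798281, 36]
BINARY_OP % → 1798281 % 36 = 9. Stack: [9]
LOAD_FAST w → push 1798281. Stack: [9, 1798281]
BINARY_OP + → 9 + 1798281 = 1798290. Stack: [1798290]
STORE_FAST w → w=1798290. Stack: []
LOAD_FAST_LOAD_FAST v,x → push -1341,-19. Stack: [-1341, -19]
BINARY_OP % → -1341 % -19 = -11. Stack: [-11]
STORE_FAST x → x=-11. Stack: []
LOAD_FAST_LOAD_FAST x,x → push -11,-11. Stack: [-11, -11]
BINARY_OP | → -11 | -11 = -11. Stack: [-11]
RETURN_VALUE → return -11.

-11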